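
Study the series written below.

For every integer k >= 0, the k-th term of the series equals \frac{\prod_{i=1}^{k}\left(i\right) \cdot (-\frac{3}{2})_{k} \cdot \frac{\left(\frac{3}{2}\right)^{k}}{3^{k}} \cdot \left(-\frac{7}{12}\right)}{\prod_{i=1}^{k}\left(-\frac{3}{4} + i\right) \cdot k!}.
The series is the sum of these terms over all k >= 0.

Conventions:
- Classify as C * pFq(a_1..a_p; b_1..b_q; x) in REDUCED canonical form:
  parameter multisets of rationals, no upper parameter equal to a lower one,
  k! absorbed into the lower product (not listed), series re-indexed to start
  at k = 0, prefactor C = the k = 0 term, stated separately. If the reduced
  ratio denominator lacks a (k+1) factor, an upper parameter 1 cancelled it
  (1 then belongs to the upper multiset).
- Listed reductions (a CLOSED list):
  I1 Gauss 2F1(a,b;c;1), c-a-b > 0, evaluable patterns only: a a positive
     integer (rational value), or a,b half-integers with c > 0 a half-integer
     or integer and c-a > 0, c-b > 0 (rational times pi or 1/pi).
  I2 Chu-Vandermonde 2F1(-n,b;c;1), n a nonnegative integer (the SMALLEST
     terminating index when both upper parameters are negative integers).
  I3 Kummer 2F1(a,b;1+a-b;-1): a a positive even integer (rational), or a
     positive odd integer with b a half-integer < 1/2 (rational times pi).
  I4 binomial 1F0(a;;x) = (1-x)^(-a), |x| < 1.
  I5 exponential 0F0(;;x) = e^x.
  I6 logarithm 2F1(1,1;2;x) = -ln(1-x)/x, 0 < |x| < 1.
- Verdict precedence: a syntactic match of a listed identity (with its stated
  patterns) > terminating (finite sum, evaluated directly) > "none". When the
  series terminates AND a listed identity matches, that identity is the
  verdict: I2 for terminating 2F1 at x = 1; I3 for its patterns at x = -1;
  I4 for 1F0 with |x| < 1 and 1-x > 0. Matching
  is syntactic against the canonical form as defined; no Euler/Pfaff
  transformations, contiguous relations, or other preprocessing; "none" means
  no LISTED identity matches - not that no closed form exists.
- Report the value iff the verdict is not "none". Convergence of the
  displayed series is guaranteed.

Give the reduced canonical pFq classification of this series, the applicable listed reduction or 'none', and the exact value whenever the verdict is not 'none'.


With C = -\frac{7}{12}: the canonical form is 2F1(-\frac{3}{2}, 1; \frac{1}{4}; \frac{1}{2}). Verdict: none. A 2F1 with upper {-\frac{3}{2}, 1} fits none of I1-I6 at x = \frac{1}{2}; the sum runs forever.

Key observation: x = \frac{1}{2} and the running product (C = -7/12) telescopes to a rising factorial.
Step ratio: r(k) = \frac{1}{2} * (k-\frac{3}{2}) (k+1) / [(k+\frac{1}{4}) (k+1)] - rational in k, leading ratio \frac{1}{2}; with t_0 = -\frac{7}{12}, classification follows.


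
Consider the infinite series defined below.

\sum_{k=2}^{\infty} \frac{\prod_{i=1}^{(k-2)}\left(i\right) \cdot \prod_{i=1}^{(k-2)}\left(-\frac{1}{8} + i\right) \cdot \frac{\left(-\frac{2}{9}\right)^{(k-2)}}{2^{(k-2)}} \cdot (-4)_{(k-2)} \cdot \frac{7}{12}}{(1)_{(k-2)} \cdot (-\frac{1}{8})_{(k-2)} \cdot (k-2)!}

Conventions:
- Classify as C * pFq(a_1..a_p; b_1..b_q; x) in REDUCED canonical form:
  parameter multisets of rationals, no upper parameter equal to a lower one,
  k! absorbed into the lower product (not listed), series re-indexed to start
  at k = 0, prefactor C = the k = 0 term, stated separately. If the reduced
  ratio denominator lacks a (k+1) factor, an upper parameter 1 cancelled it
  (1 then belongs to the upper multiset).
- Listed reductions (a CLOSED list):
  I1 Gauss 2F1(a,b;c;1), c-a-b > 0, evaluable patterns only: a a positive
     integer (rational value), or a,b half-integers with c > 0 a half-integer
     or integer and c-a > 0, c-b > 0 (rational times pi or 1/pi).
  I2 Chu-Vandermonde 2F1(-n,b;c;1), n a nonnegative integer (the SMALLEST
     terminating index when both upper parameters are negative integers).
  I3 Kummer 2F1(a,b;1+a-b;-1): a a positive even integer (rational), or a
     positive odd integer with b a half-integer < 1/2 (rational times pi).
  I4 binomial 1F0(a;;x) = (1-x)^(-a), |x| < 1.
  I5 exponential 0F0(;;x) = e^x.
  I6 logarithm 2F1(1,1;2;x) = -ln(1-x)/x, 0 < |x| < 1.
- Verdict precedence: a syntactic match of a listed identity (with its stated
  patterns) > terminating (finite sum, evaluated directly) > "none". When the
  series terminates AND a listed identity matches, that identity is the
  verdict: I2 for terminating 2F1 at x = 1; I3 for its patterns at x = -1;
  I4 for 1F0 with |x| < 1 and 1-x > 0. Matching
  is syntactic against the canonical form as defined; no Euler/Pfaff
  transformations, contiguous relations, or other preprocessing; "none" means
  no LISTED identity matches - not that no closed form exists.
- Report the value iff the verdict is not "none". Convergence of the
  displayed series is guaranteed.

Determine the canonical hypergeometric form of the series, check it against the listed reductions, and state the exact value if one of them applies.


Key observation: t_0 being \frac{7}{12}, the running product (prefactor 7/12) telescopes to a rising factorial.
Term ratio: r(k) = -\frac{1}{9} * (k-4) (k+\frac{7}{8}) / [(k-\frac{1}{8}) (k+1)] - rational; roots negated = parameters, x = -\frac{1}{9}, C = \frac{7}{12}.

Reduced: x = -\frac{1}{9}, 2F1, upper = {-4, \frac{7}{8}}, lower = {-\frac{1}{8}}, C = \frac{7}{12}. Verdict: terminating (-4 upstairs). 5 nonzero terms in all; added directly. Value: -\frac{38500}{19683}.


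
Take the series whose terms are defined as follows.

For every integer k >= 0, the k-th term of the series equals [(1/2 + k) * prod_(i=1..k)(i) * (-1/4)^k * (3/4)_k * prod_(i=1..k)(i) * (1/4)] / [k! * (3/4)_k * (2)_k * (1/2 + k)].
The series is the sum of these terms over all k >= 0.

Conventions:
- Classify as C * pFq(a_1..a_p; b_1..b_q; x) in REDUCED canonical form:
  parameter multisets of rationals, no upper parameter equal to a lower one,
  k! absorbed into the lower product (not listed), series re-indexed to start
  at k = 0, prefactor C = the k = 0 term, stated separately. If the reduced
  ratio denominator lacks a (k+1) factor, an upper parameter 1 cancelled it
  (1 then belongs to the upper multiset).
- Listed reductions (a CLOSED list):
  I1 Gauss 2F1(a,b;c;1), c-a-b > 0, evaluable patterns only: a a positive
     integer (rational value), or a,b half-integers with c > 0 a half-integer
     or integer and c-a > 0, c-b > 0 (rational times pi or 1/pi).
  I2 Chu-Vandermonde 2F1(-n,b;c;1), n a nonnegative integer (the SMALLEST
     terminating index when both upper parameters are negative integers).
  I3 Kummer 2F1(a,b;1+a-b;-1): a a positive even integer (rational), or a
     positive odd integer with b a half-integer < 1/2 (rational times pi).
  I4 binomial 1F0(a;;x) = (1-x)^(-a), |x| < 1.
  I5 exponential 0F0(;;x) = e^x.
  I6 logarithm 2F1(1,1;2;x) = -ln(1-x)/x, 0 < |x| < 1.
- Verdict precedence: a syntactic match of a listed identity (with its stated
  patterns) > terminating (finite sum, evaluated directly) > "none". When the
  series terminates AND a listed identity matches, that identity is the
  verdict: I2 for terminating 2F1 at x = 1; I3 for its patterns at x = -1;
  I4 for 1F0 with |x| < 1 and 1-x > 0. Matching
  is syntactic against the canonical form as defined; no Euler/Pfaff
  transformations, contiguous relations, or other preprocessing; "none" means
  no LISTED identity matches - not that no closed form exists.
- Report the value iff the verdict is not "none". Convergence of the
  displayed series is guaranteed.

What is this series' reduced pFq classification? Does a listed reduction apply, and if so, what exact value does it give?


x = -1/4 here; the reduced form reads 2F1, upper {1, 1}, lower {2}, C = 1/4. Verdict: the logarithmic series (I6) fires (the logarithm: parameters (1,1;2), x = -1/4). Sum: ln(5/4).

Key observation: t_0 being 1/4, the running product (prefactor 1/4) telescopes to a rising factorial.
Term ratio: r(k) = (-1/4) * (k+1) (k+1) / [(k+2) (k+1)] ; factor over Q: parameters, x = (-1/4), and C = 1/4.


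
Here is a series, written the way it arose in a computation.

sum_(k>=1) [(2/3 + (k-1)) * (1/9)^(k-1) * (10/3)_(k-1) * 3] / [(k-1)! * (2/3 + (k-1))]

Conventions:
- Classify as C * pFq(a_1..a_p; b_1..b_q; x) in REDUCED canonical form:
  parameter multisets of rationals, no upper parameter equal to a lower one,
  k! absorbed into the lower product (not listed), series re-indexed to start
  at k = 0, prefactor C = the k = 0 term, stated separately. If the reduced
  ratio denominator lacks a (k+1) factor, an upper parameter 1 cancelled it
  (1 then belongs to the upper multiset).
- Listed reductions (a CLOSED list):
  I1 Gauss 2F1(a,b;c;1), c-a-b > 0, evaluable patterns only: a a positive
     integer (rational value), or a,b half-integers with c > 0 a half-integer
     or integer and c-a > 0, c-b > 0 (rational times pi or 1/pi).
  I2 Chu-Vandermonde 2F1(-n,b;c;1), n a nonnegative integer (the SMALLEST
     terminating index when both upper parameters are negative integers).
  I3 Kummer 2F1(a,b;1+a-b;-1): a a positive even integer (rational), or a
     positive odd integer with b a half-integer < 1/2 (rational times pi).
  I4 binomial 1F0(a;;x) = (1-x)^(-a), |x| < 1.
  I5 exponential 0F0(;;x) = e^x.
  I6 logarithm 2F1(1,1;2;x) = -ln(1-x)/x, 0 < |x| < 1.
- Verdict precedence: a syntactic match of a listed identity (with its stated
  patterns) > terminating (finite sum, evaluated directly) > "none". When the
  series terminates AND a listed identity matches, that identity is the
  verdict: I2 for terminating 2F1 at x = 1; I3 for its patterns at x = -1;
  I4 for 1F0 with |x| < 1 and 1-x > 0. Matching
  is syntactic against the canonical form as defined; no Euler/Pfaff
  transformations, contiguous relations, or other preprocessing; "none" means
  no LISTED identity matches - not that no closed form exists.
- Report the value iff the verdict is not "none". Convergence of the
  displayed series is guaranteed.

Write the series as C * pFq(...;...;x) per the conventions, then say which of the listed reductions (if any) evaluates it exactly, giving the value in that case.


Prefactor 3, argument 1/9: 1F0 with upper {10/3} over lower {-}. Verdict at x = 1/9: the I4 binomial reduction matches (the 1F0 binomial series: exponent -10/3, x = 1/9). Sum: 3 * (8/9)^(-10/3).

The tell: x = (1/9) and the factor k + 2/3 cancels (top and bottom), leaving prefactor 3.
Adjacent-term ratio: r(k) = (1/9) * (k+10/3) / [(k+1)] - rational in k. x = (1/9); t_0 = 3; negate the roots.


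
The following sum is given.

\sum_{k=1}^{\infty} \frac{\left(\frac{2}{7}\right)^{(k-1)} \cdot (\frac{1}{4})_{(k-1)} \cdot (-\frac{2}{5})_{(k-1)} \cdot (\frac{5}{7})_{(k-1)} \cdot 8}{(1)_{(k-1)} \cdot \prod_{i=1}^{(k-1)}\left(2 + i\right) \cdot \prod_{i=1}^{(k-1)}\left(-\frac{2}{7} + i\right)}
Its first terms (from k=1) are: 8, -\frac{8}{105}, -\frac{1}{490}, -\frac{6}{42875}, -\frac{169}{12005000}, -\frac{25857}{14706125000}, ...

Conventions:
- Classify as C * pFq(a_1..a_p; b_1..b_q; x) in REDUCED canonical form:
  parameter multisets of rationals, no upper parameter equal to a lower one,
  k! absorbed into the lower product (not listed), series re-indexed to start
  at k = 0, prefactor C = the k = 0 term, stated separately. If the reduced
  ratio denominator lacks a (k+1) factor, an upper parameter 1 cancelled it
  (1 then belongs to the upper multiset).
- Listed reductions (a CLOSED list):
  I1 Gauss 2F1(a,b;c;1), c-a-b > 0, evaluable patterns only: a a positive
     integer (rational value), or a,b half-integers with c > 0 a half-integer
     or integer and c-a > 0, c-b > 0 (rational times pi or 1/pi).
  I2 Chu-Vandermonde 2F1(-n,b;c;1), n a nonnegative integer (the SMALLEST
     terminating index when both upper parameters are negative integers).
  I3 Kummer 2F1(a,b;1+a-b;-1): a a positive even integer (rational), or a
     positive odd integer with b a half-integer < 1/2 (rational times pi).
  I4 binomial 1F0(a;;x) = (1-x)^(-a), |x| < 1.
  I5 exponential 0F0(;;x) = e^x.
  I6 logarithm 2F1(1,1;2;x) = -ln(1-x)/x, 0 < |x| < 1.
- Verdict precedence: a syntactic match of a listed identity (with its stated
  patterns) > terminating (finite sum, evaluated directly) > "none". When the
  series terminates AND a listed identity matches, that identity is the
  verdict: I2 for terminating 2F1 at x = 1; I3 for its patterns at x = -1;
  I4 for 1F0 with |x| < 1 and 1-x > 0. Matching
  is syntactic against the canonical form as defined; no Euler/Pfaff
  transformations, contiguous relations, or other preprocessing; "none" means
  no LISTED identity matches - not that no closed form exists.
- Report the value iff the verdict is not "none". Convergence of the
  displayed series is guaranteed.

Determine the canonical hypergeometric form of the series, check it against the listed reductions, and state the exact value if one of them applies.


At argument \frac{2}{7}: a 2F1 with upper {-\frac{2}{5}, \frac{1}{4}}, lower {3}, scaled by C = 8. Verdict: none. Every listed pattern misses the 2F1 form at \frac{2}{7}, upper {-\frac{2}{5}, \frac{1}{4}}.

Structural cue: with t_0 = 8, the parameter 5/7 appears in both the upper and lower lists and cancels.
Term ratio: r(k) = \frac{2}{7} * (k-\frac{2}{5}) (k+\frac{1}{4}) / [(k+3) (k+1)] - poly over poly, x = \frac{2}{7} from leading terms; C = 8 at k = 0.


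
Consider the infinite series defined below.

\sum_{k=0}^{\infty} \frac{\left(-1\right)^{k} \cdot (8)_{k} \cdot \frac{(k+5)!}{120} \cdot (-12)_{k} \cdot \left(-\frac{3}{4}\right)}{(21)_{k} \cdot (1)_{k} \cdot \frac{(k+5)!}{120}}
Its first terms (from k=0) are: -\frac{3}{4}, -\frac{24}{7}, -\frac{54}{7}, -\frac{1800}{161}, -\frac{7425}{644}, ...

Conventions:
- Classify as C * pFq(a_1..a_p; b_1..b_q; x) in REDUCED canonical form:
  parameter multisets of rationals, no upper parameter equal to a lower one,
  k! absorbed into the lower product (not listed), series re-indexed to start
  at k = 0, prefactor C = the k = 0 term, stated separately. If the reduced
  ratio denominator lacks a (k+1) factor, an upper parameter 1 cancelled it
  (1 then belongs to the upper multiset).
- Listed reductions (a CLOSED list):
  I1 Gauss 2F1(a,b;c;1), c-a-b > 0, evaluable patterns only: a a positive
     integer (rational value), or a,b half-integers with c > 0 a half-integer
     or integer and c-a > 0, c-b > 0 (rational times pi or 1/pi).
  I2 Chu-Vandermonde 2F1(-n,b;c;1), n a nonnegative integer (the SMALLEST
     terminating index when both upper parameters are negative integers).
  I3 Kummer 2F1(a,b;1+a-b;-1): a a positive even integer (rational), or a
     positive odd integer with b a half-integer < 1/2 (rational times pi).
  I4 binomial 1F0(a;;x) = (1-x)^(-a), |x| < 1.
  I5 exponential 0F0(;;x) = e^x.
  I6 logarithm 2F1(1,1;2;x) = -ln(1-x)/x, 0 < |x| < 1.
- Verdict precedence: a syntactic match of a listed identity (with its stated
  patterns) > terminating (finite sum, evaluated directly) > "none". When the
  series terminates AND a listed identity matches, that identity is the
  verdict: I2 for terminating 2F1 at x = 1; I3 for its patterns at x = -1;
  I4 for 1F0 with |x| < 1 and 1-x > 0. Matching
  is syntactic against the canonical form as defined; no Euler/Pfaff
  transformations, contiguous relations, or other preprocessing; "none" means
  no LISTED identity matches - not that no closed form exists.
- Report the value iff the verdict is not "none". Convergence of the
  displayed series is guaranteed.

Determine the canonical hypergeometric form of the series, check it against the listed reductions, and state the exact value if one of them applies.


x = -1 here; the reduced form reads 2F1, upper {-12, 8}, lower {21}, C = -\frac{3}{4}. Verdict: this is the Kummer evaluation I3 (x = -1; c = 21 equals 1+a-b for upper {-12, 8}: listed pattern). Hence: -\frac{2907}{56}.

Structural cue: t_0 = -\frac{3}{4} here, and the parameter 6 appears in both the upper and lower lists and cancels.
Consecutive-term ratio: r(k) = -1 * (k-12) (k+8) / [(k+21) (k+1)] ; factor over Q: parameters, x = -1, and C = -\frac{3}{4}.


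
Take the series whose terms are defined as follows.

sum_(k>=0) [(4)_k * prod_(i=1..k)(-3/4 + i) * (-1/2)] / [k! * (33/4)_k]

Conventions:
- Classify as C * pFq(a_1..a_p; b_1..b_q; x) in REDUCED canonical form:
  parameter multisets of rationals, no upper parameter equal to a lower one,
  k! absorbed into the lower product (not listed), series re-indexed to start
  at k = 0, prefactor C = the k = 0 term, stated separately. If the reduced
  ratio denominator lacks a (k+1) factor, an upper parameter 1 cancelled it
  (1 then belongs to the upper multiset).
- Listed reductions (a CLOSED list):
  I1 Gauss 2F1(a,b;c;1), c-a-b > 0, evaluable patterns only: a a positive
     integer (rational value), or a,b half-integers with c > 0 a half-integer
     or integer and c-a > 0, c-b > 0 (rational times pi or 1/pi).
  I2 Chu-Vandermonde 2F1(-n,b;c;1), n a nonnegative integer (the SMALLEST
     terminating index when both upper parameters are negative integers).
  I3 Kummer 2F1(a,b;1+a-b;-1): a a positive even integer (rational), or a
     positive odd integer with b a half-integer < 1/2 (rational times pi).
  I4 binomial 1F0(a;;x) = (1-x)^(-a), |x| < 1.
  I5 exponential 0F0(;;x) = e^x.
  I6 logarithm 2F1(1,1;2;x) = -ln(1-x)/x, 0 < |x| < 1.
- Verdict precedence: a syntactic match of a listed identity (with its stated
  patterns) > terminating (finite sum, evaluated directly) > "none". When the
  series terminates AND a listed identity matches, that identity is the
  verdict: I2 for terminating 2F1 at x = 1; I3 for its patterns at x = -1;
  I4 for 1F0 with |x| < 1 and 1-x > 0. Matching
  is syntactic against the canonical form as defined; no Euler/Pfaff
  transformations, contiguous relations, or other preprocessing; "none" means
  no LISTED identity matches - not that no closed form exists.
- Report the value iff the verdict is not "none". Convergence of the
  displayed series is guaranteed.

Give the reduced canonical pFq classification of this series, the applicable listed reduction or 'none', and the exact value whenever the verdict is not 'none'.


Key step: with t_0 = -1/2, the running product (C = -1/2, x = 1) telescopes to a rising factorial.
Ratio: r(k) = 1 * (k+1/4) (k+4) / [(k+33/4) (k+1)] - poly over poly, x = 1 from leading terms; C = -1/2 at k = 0.

Prefactor -1/2, argument 1: 2F1 with upper {1/4, 4} over lower {33/4}. Verdict at x = 1: Gauss (I1, integer-parameter pattern) matches (x = 1: the Gamma ratio telescopes since c-a-b = 4 > 0 and a = 4 in Z>0). Hence: -2465/4096.


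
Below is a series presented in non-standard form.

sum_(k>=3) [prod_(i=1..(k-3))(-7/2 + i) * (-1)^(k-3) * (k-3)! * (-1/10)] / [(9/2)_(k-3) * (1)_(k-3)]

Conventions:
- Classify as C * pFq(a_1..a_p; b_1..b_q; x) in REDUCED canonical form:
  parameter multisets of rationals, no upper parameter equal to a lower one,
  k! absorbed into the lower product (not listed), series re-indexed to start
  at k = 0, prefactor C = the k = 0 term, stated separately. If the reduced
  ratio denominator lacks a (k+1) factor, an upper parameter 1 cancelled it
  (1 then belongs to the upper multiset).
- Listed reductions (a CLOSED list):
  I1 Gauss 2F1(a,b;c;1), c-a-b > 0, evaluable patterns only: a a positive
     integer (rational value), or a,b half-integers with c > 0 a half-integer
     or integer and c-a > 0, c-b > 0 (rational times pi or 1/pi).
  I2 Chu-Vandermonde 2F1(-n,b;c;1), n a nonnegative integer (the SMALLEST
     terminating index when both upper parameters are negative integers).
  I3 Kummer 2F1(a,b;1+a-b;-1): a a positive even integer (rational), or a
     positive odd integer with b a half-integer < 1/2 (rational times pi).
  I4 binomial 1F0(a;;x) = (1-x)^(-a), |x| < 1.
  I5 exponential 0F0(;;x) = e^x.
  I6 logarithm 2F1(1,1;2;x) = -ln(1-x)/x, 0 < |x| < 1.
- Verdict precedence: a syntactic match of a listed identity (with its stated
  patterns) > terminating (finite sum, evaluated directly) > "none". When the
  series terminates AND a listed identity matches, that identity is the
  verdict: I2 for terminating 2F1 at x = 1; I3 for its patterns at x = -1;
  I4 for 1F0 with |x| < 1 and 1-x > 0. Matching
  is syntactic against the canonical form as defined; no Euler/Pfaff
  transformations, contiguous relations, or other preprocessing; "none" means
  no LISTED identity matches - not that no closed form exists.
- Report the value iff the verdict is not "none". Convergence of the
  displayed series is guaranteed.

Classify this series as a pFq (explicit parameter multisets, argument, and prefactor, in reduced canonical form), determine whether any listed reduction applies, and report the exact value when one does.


Canonical form: C = -1/10 times 2F1 with upper {-5/2, 1}, lower {9/2}, x = -1. Verdict: Kummer (I3) matches (x = -1; c = 9/2 equals 1+a-b for upper {-5/2, 1}: listed pattern). Hence: (-7/128) * pi.

First insight: t_0 = -1/10 here, and (1)_k (C = -1/10) is k! itself.
Consecutive-term ratio: r(k) = (-1) * (k-5/2) (k+1) / [(k+9/2) (k+1)] - rational in k. x = (-1); t_0 = -1/10; negate the roots.


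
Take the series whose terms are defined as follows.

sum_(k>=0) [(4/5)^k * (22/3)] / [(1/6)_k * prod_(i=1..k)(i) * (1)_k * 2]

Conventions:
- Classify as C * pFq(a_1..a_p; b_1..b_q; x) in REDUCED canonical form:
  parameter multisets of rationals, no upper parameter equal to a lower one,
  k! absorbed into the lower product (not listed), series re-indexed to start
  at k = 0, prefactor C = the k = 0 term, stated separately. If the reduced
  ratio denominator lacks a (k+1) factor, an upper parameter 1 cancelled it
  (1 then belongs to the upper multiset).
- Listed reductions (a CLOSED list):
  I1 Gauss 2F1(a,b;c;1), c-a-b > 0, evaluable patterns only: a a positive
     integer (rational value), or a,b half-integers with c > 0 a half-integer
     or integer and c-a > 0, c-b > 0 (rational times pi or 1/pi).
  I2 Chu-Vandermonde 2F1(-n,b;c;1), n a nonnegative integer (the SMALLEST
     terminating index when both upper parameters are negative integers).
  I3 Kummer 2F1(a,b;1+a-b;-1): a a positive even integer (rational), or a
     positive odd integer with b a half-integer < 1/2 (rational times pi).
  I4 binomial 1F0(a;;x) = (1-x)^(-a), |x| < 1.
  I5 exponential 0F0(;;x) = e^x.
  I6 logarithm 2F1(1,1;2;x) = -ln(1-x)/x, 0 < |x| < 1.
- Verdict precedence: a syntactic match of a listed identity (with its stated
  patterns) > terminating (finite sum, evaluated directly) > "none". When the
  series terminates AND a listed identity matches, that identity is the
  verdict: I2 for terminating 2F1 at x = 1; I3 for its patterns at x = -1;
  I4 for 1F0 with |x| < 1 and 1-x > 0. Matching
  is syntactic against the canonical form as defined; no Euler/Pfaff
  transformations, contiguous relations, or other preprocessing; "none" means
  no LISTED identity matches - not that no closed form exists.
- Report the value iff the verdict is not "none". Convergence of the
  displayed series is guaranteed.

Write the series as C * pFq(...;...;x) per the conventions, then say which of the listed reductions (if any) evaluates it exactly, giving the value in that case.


Canonical form: C = 11/3 times 0F2 with upper {-}, lower {1/6, 1}, x = 4/5. Verdict: none. A 0F2 with upper {-} fits none of I1-I6 at x = 4/5; the sum runs forever.

Key step: t_0 being 11/3, (1)_k (C = 11/3) is k! itself.
Consecutive-term ratio: r(k) = (4/5) * 1 / [(k+1/6) (k+1) (k+1)] - poly over poly, x = (4/5) from leading terms; C = 11/3 at k = 0.


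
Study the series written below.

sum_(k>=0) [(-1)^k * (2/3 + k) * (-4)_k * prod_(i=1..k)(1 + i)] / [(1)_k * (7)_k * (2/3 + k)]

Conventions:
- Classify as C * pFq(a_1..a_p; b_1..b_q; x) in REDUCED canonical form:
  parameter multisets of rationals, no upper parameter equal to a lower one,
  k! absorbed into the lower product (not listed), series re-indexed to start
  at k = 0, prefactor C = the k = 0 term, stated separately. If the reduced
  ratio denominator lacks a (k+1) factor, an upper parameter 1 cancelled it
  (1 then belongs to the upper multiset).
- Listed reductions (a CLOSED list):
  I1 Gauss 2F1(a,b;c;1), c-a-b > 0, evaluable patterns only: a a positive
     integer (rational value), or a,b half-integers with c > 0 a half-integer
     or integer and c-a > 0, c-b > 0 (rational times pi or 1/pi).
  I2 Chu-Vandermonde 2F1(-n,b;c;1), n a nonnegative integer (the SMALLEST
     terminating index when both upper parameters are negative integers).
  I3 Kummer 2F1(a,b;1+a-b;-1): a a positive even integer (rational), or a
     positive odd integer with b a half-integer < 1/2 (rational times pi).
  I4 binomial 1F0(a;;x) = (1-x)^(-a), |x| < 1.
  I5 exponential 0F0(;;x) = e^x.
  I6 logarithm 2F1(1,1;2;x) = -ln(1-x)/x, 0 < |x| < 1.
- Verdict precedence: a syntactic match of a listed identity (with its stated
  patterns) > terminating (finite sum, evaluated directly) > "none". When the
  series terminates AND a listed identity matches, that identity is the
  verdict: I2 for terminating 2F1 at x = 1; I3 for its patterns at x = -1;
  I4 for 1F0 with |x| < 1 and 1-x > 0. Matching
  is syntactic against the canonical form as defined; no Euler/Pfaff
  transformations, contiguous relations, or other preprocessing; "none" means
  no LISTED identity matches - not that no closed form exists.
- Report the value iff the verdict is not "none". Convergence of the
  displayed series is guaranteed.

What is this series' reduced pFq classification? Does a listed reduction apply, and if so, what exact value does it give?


x = -1 here; the reduced form reads 2F1, upper {-4, 2}, lower {7}, C = 1. Verdict: this is Kummer (I3) (x = -1; c = 7 equals 1+a-b for upper {-4, 2}: listed pattern). Value: 3.

The tell: with t_0 = 1, k + 2/3 divides numerator and denominator alike; prefactor 1 after cancelling.
Step ratio: r(k) = (-1) * (k-4) (k+2) / [(k+7) (k+1)] - rational in k. x = (-1); t_0 = 1; negate the roots.


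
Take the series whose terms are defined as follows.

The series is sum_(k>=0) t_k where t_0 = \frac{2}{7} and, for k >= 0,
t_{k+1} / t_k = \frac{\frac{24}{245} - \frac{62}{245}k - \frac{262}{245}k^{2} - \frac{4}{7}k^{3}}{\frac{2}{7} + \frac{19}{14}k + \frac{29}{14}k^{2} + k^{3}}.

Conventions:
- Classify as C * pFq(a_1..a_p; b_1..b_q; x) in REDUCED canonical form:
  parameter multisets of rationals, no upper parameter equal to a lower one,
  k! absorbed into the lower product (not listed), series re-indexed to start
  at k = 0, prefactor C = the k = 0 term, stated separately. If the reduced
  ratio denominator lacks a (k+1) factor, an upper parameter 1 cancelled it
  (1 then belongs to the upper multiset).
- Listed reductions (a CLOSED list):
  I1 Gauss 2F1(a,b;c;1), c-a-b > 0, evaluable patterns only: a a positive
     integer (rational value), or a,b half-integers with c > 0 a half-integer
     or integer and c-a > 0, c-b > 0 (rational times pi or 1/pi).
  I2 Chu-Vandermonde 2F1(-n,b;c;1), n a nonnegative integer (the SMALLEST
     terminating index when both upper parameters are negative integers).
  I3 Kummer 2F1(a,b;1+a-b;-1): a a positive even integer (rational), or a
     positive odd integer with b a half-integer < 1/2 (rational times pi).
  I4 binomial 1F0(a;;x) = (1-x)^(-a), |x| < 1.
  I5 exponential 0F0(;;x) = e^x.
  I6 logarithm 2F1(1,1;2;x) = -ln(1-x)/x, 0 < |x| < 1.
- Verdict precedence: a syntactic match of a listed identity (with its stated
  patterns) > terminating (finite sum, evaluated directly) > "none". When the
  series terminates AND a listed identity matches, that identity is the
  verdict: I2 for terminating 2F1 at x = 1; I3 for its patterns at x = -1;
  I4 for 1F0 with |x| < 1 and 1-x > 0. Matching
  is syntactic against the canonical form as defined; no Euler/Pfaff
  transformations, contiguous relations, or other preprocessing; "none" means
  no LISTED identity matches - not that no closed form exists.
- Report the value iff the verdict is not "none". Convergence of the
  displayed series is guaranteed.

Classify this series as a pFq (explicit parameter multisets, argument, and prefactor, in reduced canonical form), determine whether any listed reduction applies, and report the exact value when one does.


At argument -\frac{4}{7}: a 2F1 with upper {-\frac{1}{5}, \frac{3}{2}}, lower {\frac{1}{2}}, scaled by C = \frac{2}{7}. Verdict: none - at argument -\frac{4}{7} the multisets {-\frac{1}{5}, \frac{3}{2}} ; {\frac{1}{2}} match no listed identity.

Structural cue: x = -\frac{4}{7} and factor the ratio over Q (C = 2/7): negated roots = parameters.
Adjacent-term ratio: r(k) = -\frac{4}{7} * (k-\frac{1}{5}) (k+\frac{3}{2}) / [(k+\frac{1}{2}) (k+1)] - rational; roots negated = parameters, x = -\frac{4}{7}, C = \frac{2}{7}.


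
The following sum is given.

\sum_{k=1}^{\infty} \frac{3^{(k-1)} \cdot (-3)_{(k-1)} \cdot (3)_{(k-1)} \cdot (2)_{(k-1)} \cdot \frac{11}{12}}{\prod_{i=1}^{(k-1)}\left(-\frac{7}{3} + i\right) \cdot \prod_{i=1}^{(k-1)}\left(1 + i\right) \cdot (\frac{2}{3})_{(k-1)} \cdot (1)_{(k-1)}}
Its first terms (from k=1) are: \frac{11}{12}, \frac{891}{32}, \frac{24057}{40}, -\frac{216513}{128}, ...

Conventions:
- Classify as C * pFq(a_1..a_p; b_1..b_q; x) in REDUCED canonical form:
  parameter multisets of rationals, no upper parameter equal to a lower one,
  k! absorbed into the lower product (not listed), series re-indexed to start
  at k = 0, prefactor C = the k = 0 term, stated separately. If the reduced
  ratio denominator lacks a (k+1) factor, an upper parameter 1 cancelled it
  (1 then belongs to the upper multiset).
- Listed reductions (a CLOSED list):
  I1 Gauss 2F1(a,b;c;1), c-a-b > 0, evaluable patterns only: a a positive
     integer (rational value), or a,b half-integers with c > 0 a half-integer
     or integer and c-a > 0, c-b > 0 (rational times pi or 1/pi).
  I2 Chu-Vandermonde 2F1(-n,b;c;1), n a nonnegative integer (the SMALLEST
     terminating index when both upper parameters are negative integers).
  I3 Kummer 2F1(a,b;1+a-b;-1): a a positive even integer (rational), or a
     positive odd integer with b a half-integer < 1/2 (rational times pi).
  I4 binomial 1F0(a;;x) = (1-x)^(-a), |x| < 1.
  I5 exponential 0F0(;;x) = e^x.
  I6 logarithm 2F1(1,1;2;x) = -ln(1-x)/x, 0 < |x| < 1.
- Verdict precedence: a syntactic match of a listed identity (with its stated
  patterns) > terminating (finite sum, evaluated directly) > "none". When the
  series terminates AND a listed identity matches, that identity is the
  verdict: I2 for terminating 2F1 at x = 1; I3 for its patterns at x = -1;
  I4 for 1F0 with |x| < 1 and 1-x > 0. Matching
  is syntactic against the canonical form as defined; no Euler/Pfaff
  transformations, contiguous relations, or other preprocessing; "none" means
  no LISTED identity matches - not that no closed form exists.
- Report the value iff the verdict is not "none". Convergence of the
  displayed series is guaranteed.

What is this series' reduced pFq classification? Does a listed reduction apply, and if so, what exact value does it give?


With C = \frac{11}{12}: the canonical form is 2F2(-3, 3; -\frac{4}{3}, \frac{2}{3}; 3). Verdict: terminating - upper parameter -3 makes this a finite sum (last index 3), evaluated exactly. Sum: -\frac{2037739}{1920}.

Key step: with t_0 = \frac{11}{12}, (1)_k (prefactor 11/12) is k! itself.
Term ratio: r(k) = 3 * (k-3) (k+3) / [(k-\frac{4}{3}) (k+\frac{2}{3}) (k+1)] - rational; roots negated = parameters, x = 3, C = \frac{11}{12}.


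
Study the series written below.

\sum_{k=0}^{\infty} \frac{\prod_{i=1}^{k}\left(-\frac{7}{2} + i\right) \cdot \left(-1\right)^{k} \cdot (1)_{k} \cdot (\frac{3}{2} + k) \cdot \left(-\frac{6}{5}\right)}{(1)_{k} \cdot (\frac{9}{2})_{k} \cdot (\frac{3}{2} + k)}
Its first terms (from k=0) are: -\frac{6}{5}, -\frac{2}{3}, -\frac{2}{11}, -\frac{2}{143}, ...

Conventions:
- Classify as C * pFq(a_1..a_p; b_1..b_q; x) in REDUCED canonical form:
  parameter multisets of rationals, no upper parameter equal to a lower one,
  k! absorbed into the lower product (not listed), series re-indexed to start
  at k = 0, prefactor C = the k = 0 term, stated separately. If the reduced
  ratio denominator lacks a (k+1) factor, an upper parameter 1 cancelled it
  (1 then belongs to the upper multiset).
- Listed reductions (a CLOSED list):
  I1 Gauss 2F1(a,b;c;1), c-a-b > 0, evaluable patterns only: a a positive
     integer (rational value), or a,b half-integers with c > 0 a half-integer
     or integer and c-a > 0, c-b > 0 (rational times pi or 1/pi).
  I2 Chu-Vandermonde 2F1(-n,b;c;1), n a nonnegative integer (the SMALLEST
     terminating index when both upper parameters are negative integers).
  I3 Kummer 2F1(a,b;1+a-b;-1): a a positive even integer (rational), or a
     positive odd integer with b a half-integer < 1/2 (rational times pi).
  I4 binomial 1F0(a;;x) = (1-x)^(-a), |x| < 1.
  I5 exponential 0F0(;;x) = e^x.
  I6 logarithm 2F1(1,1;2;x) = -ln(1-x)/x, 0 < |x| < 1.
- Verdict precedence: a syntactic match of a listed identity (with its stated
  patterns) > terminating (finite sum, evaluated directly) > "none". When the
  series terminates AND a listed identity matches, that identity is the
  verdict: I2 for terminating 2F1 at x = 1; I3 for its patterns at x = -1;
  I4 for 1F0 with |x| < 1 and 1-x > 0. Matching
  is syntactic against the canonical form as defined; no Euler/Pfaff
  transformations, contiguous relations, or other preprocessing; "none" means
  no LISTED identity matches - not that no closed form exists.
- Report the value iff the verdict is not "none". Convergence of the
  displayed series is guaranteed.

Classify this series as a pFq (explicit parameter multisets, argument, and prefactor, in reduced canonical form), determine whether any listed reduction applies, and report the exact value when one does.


Structural cue: t_0 being -\frac{6}{5}, the running product (C = -6/5, x = -1) telescopes to a rising factorial.
Consecutive-term ratio: r(k) = -1 * (k-\frac{5}{2}) (k+1) / [(k+\frac{9}{2}) (k+1)] - rational in k, leading ratio -1; with t_0 = -\frac{6}{5}, classification follows.

Prefactor -\frac{6}{5}, argument -1: 2F1 with upper {-\frac{5}{2}, 1} over lower {\frac{9}{2}}. Verdict: this is the Kummer evaluation I3 (x = -1; c = \frac{9}{2} equals 1+a-b for upper {-\frac{5}{2}, 1}: listed pattern). Value: \left(-\frac{21}{32}\right) \cdot \pi.


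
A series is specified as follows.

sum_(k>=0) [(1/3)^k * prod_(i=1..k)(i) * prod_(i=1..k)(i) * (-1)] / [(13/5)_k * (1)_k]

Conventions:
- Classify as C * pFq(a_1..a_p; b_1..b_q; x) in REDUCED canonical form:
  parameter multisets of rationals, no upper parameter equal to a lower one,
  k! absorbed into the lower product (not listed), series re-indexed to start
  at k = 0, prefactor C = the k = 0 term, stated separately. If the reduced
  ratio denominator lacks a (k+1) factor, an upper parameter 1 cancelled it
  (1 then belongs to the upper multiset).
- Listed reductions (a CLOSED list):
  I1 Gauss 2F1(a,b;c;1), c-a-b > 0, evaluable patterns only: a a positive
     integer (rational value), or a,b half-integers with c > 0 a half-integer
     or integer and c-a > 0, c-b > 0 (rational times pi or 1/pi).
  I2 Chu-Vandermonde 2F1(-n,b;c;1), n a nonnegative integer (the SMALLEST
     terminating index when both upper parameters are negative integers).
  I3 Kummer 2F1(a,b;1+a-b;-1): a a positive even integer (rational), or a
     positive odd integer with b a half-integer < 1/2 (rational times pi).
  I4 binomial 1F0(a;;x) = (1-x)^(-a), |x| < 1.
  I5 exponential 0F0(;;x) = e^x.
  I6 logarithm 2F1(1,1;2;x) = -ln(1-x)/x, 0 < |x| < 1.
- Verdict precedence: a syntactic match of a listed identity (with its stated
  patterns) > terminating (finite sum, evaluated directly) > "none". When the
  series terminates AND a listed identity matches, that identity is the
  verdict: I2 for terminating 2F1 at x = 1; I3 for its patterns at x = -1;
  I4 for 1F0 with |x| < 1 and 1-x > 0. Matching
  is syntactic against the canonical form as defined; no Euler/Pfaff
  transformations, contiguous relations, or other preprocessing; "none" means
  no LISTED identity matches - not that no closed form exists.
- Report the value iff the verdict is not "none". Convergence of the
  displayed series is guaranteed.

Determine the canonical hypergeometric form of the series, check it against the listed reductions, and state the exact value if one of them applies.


With C = -1: the canonical form is 2F1(1, 1; 13/5; 1/3). Verdict: no listed reduction: x = 1/3 and upper {1, 1} fail every I1-I6 pattern.

Key step: x = (1/3) and the running product (C = -1) telescopes to a rising factorial.
Adjacent-term ratio: r(k) = (1/3) * (k+1) (k+1) / [(k+13/5) (k+1)] - poly over poly, x = (1/3) from leading terms; C = -1 at k = 0.


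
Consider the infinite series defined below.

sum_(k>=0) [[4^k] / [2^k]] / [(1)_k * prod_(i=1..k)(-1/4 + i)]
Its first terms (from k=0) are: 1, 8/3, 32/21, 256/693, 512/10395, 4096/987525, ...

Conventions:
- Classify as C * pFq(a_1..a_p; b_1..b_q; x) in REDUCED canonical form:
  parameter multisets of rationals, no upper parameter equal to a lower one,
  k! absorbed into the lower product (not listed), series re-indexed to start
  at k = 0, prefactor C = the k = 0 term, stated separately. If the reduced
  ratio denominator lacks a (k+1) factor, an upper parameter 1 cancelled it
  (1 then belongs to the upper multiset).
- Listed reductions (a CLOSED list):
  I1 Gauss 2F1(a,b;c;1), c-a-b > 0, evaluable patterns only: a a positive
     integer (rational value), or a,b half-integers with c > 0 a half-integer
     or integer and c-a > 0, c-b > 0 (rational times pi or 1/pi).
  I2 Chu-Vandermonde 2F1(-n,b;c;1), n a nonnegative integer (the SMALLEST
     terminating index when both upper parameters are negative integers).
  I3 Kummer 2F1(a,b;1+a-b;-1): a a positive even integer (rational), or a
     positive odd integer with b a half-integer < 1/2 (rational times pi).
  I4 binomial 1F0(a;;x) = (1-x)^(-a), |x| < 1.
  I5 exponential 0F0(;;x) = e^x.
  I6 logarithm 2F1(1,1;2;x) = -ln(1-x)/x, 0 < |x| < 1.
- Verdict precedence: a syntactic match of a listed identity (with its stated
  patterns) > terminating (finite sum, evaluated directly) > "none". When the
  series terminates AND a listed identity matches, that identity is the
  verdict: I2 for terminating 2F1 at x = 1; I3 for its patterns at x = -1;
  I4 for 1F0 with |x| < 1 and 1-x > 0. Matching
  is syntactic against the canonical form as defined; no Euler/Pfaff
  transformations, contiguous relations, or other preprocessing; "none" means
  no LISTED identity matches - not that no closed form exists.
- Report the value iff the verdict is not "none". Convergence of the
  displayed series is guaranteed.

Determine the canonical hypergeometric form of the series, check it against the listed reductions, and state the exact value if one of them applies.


First insight: x = 2 and the lower running product (prefactor 1) is a rising factorial.
Ratio: r(k) = 2 * 1 / [(k+3/4) (k+1)] - rational in k. x = 2; t_0 = 1; negate the roots.

With C = 1: the canonical form is 0F1(-; 3/4; 2). Verdict: no listed reduction: x = 2 and upper {-} fail every I1-I6 pattern.


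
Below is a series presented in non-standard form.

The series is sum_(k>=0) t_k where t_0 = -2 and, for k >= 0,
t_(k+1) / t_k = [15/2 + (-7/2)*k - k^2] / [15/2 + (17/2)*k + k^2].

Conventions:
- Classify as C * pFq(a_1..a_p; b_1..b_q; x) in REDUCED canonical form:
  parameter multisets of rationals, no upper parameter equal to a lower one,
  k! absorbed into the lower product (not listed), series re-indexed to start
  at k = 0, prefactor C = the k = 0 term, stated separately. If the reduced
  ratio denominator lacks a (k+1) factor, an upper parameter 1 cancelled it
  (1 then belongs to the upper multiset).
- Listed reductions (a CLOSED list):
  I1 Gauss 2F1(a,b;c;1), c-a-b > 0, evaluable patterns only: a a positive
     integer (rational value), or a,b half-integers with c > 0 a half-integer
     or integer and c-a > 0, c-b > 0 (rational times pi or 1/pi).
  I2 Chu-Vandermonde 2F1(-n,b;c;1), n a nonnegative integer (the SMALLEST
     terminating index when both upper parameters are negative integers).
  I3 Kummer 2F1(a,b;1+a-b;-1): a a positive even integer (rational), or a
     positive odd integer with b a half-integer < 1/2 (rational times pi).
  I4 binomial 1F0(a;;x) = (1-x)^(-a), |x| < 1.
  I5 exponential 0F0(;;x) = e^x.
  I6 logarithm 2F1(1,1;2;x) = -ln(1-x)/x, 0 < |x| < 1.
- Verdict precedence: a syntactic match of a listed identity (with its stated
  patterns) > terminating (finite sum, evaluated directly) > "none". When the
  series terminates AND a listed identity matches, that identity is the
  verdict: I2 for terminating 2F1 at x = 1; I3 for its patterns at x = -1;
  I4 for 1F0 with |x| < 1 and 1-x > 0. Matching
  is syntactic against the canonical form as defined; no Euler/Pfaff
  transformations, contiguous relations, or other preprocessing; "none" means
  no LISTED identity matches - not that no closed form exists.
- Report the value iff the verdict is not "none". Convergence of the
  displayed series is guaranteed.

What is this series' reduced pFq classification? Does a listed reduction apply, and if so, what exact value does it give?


This is -2 * 2F1(-3/2, 5; 15/2; -1) in reduced canonical form. Verdict: Kummer's theorem (I3) fires (x = -1; c = 15/2 equals 1+a-b for upper {-3/2, 5}: listed pattern). Exact value: (-45045/32768) * pi.

Key step: t_0 being -2, the expanded ratio factors over Q; prefactor -2, roots give parameters.
Ratio: r(k) = (-1) * (k-3/2) (k+5) / [(k+15/2) (k+1)] - poly over poly, x = (-1) from leading terms; C = -2 at k = 0.
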